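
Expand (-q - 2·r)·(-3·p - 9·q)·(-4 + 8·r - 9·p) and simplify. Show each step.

(-q - 2·r)·(-3·p - 9·q)·(-4 + 8·r - 9·p)
= (3·p·q + 9·q² + 6·p·r + 18·q·r)·(-4 + 8·r - 9·p)    [distributive law]
= -12·p·q + 24·p·q·r - 27·p²·q - 36·q² + 72·q²·r - 81·p·q² - 24·p·r + 48·p·r² - 54·p²·r - 72·q·r + 144·q·r² - 162·p·q·r    [distributive law]
= -12·p·q - 138·p·q·r - 27·p²·q - 36·q² + 72·q²·r - 81·p·q² - 24·p·r + 48·p·r² - 54·p²·r - 72·q·r + 144·q·r²    [combine like terms]

-12·p·q - 138·p·q·r - 27·p²·q - 36·q² + 72·q²·r - 81·p·q² - 24·p·r + 48·p·r² - 54·p²·r - 72·q·r + 144·q·r²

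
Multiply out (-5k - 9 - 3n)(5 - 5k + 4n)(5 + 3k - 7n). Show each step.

-35k + 185k^2 - 318kn + 75k^3 - 190k^2n - kn^2 - 225 + 60n + 297n^2 + 84n^3

(-5k - 9 - 3n)(5 - 5k + 4n)(5 + 3k - 7n)
= (-25k + 25k^2 - 20kn - 45 + 45k - 36n - 15n + 15kn - 12n^2)(5 + 3k - 7n)    [distributive law]
= (20k + 25k^2 - 5kn - 45 - 51n - 12n^2)(5 + 3k - 7n)    [combine like terms]
= 100k + 60k^2 - 140kn + 125k^2 + 75k^3 - 175k^2n - 25kn - 15k^2n + 35kn^2 - 225 - 135k + 315n - 255n - 153kn + 357n^2 - 60n^2 - 36kn^2 + 84n^3    [distributive law]
= -35k + 185k^2 - 318kn + 75k^3 - 190k^2n - kn^2 - 225 + 60n + 297n^2 + 84n^3    [combine like terms]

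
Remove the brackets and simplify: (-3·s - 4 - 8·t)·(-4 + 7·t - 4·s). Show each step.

(-3·s - 4 - 8·t)·(-4 + 7·t - 4·s)
= 12·s - 21·s·t + 12·s^2 + 16 - 28·t + 16·s + 32·t - 56·t^2 + 32·s·t    [distributive law]
= 28·s + 11·s·t + 12·s^2 + 16 + 4·t - 56·t^2    [combine like terms]

28·s + 11·s·t + 12·s^2 + 16 + 4·t - 56·t^2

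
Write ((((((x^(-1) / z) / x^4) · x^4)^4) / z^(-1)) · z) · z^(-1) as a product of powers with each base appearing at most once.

x^(-4)z^(-3)

((((((x^(-1) / z) / x^4) · x^4)^4) / z^(-1)) · z) · z^(-1)
= ((((((x^(-1) / z) / x^4)^4) · ((x^4)^4)) / z^(-1)) · z) · z^(-1)    [power of a product]
= ((((((x^(-1) / z)^4) / ((x^4)^4)) · ((x^4)^4)) / z^(-1)) · z) · z^(-1)    [power of a quotient]
= (((((((x^(-1))^4) / (z^4)) / ((x^4)^4)) · ((x^4)^4)) / z^(-1)) · z) · z^(-1)    [power of a quotient]
= (((((x^(-4) / (z^4)) / ((x^4)^4)) · ((x^4)^4)) / z^(-1)) · z) · z^(-1)    [power of a power]
= (((((x^(-4) / z^4) / x^16) · ((x^4)^4)) / z^(-1)) · z) · z^(-1)    [power of a power]
= (((((x^(-4) / z^4) / x^16) · x^16) / z^(-1)) · z) · z^(-1)    [power of a power]
= x^(-4)z^(-3)    [quotient of powers; product of powers]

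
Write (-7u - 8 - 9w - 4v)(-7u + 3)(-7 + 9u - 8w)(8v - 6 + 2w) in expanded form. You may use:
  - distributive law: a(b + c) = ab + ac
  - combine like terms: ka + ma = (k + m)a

-1736u^2v + 168u^2 - 1106u^2w + 3528u^3v - 2646u^3 + 882u^3w + 1904u^2vw + 350u^2w^2 - 1864uv + 2766u + 4862uw - 6976uvw + 1096uw^2 + 840v - 1008 - 1950w + 2640vw - 534w^2 - 4480uvw^2 - 1008uw^3 + 1920vw^2 + 432w^3 - 2432uv^2 + 2016u^2v^2 - 1792uv^2w + 672v^2 + 768v^2w

(-7u - 8 - 9w - 4v)(-7u + 3)(-7 + 9u - 8w)(8v - 6 + 2w)
= (49u^2 - 21u + 56u - 24 + 63uw - 27w + 28uv - 12v)(-7 + 9u - 8w)(8v - 6 + 2w)    [distributive law]
= (49u^2 + 35u - 24 + 63uw - 27w + 28uv - 12v)(-7 + 9u - 8w)(8v - 6 + 2w)    [combine like terms]
= (-343u^2 + 441u^3 - 392u^2w - 245u + 315u^2 - 280uw + 168 - 216u + 192w - 441uw + 567u^2w - 504uw^2 + 189w - 243uw + 216w^2 - 196uv + 252u^2v - 224uvw + 84v - 108uv + 96vw)(8v - 6 + 2w)    [distributive law]
= (-28u^2 + 441u^3 + 175u^2w - 461u - 964uw + 168 + 381w - 504uw^2 + 216w^2 - 304uv + 252u^2v - 224uvw + 84v + 96vw)(8v - 6 + 2w)    [combine like terms]
= -224u^2v + 168u^2 - 56u^2w + 3528u^3v - 2646u^3 + 882u^3w + 1400u^2vw - 1050u^2w + 350u^2w^2 - 3688uv + 2766u - 922uw - 7712uvw + 5784uw - 1928uw^2 + 1344v - 1008 + 336w + 3048vw - 2286w + 762w^2 - 4032uvw^2 + 3024uw^2 - 1008uw^3 + 1728vw^2 - 1296w^2 + 432w^3 - 2432uv^2 + 1824uv - 608uvw + 2016u^2v^2 - 1512u^2v + 504u^2vw - 1792uv^2w + 1344uvw - 448uvw^2 + 672v^2 - 504v + 168vw + 768v^2w - 576vw + 192vw^2    [distributive law]
= -1736u^2v + 168u^2 - 1106u^2w + 3528u^3v - 2646u^3 + 882u^3w + 1904u^2vw + 350u^2w^2 - 1864uv + 2766u + 4862uw - 6976uvw + 1096uw^2 + 840v - 1008 - 1950w + 2640vw - 534w^2 - 4480uvw^2 - 1008uw^3 + 1920vw^2 + 432w^3 - 2432uv^2 + 2016u^2v^2 - 1792uv^2w + 672v^2 + 768v^2w    [combine like terms]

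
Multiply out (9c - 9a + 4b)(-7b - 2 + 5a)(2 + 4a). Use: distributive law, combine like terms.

(9c - 9a + 4b)(-7b - 2 + 5a)(2 + 4a)
= (-63bc - 18c + 45ac + 63ab + 18a - 45a² - 28b² - 8b + 20ab)(2 + 4a)    [distributive law]
= (-63bc - 18c + 45ac + 83ab + 18a - 45a² - 28b² - 8b)(2 + 4a)    [combine like terms]
= -126bc - 252abc - 36c - 72ac + 90ac + 180a²c + 166ab + 332a²b + 36a + 72a² - 90a² - 180a³ - 56b² - 112ab² - 16b - 32ab    [distributive law]
= -126bc - 252abc - 36c + 18ac + 180a²c + 134ab + 332a²b + 36a - 18a² - 180a³ - 56b² - 112ab² - 16b    [combine like terms]

-126bc - 252abc - 36c + 18ac + 180a²c + 134ab + 332a²b + 36a - 18a² - 180a³ - 56b² - 112ab² - 16b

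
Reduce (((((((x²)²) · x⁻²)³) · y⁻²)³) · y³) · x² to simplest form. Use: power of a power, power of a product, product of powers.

(((((((x²)²) · x⁻²)³) · y⁻²)³) · y³) · x²
= (((((((x²)²) · x⁻²)³)³) · ((y⁻²)³)) · y³) · x²    [power of a product]
= ((((((x²)²) · x⁻²)⁹) · ((y⁻²)³)) · y³) · x²    [power of a power]
= ((((((x²)²)⁹) · ((x⁻²)⁹)) · ((y⁻²)³)) · y³) · x²    [power of a product]
= (((((x²)¹⁸) · ((x⁻²)⁹)) · ((y⁻²)³)) · y³) · x²    [power of a power]
= (((x³⁶ · ((x⁻²)⁹)) · ((y⁻²)³)) · y³) · x²    [power of a power]
= (((x³⁶ · x⁻¹⁸) · ((y⁻²)³)) · y³) · x²    [power of a power]
= ((x¹⁸ · ((y⁻²)³)) · y³) · x²    [product of powers]
= ((x¹⁸ · y⁻⁶) · y³) · x²    [power of a power]
= x²⁰y⁻³    [product of powers]

x²⁰y⁻³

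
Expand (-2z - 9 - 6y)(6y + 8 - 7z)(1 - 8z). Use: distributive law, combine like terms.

846yz - 240yz² + 623z - 362z² - 112z³ - 102y - 72 - 36y² + 288y²z

(-2z - 9 - 6y)(6y + 8 - 7z)(1 - 8z)
= (-12yz - 16z + 14z² - 54y - 72 + 63z - 36y² - 48y + 42yz)(1 - 8z)    [distributive law]
= (30yz + 47z + 14z² - 102y - 72 - 36y²)(1 - 8z)    [combine like terms]
= 30yz - 240yz² + 47z - 376z² + 14z² - 112z³ - 102y + 816yz - 72 + 576z - 36y² + 288y²z    [distributive law]
= 846yz - 240yz² + 623z - 362z² - 112z³ - 102y - 72 - 36y² + 288y²z    [combine like terms]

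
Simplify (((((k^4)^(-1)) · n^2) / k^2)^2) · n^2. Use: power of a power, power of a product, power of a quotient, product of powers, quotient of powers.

k^(-12)·n^6

(((((k^4)^(-1)) · n^2) / k^2)^2) · n^2
= (((((k^4)^(-1)) · n^2)^2) / ((k^2)^2)) · n^2    [power of a quotient]
= (((((k^4)^(-1))^2) · ((n^2)^2)) / ((k^2)^2)) · n^2    [power of a product]
= ((((k^4)^(-2)) · ((n^2)^2)) / ((k^2)^2)) · n^2    [power of a power]
= ((k^(-8) · ((n^2)^2)) / ((k^2)^2)) · n^2    [power of a power]
= ((k^(-8) · n^4) / ((k^2)^2)) · n^2    [power of a power]
= ((k^(-8) · n^4) / k^4) · n^2    [power of a power]
= k^(-12)·n^6    [quotient of powers; product of powers]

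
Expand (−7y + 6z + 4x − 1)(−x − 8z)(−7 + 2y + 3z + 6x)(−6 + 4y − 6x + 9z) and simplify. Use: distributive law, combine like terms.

254xy − 272xy² + 214x²y + 1415xyz + 56xy³ + 52x²y² + 578xy²z − 2340x²yz + 489xyz² − 300x³y + 2032yz − 2176y²z − 2376yz² + 448y³z + 1296y²z² + 72yz³ − 1629xz − 156x²z + 3105xz² + 252x²z² − 2754xz³ + 1224x³z − 2664z² + 4104z³ − 1296z⁴ − 162x² − 60x³ + 144x⁴ + 42x + 336z

(−7y + 6z + 4x − 1)(−x − 8z)(−7 + 2y + 3z + 6x)(−6 + 4y − 6x + 9z)
= (7xy + 56yz − 6xz − 48z² − 4x² − 32xz + x + 8z)(−7 + 2y + 3z + 6x)(−6 + 4y − 6x + 9z)    [distributive law]
= (7xy + 56yz − 38xz − 48z² − 4x² + x + 8z)(−7 + 2y + 3z + 6x)(−6 + 4y − 6x + 9z)    [combine like terms]
= (−49xy + 14xy² + 21xyz + 42x²y − 392yz + 112y²z + 168yz² + 336xyz + 266xz − 76xyz − 114xz² − 228x²z + 336z² − 96yz² − 144z³ − 288xz² + 28x² − 8x²y − 12x²z − 24x³ − 7x + 2xy + 3xz + 6x² − 56z + 16yz + 24z² + 48xz)(−6 + 4y − 6x + 9z)    [distributive law]
= (−47xy + 14xy² + 281xyz + 34x²y − 376yz + 112y²z + 72yz² + 317xz − 402xz² − 240x²z + 360z² − 144z³ + 34x² − 24x³ − 7x − 56z)(−6 + 4y − 6x + 9z)    [combine like terms]
= 282xy − 188xy² + 282x²y − 423xyz − 84xy² + 56xy³ − 84x²y² + 126xy²z − 1686xyz + 1124xy²z − 1686x²yz + 2529xyz² − 204x²y + 136x²y² − 204x³y + 306x²yz + 2256yz − 1504y²z + 2256xyz − 3384yz² − 672y²z + 448y³z − 672xy²z + 1008y²z² − 432yz² + 288y²z² − 432xyz² + 648yz³ − 1902xz + 1268xyz − 1902x²z + 2853xz² + 2412xz² − 1608xyz² + 2412x²z² − 3618xz³ + 1440x²z − 960x²yz + 1440x³z − 2160x²z² − 2160z² + 1440yz² − 2160xz² + 3240z³ + 864z³ − 576yz³ + 864xz³ − 1296z⁴ − 204x² + 136x²y − 204x³ + 306x²z + 144x³ − 96x³y + 144x⁴ − 216x³z + 42x − 28xy + 42x² − 63xz + 336z − 224yz + 336xz − 504z²    [distributive law]
= 254xy − 272xy² + 214x²y + 1415xyz + 56xy³ + 52x²y² + 578xy²z − 2340x²yz + 489xyz² − 300x³y + 2032yz − 2176y²z − 2376yz² + 448y³z + 1296y²z² + 72yz³ − 1629xz − 156x²z + 3105xz² + 252x²z² − 2754xz³ + 1224x³z − 2664z² + 4104z³ − 1296z⁴ − 162x² − 60x³ + 144x⁴ + 42x + 336z    [combine like terms]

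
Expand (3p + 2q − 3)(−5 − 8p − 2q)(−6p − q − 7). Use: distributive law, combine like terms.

114p^2 + 169pq − 153p + 144p^3 + 156p^2q + 46pq^2 + 32q^2 + 13q + 4q^3 − 105

(3p + 2q − 3)(−5 − 8p − 2q)(−6p − q − 7)
= (−15p − 24p^2 − 6pq − 10q − 16pq − 4q^2 + 15 + 24p + 6q)(−6p − q − 7)    [distributive law]
= (9p − 24p^2 − 22pq − 4q − 4q^2 + 15)(−6p − q − 7)    [combine like terms]
= −54p^2 − 9pq − 63p + 144p^3 + 24p^2q + 168p^2 + 132p^2q + 22pq^2 + 154pq + 24pq + 4q^2 + 28q + 24pq^2 + 4q^3 + 28q^2 − 90p − 15q − 105    [distributive law]
= 114p^2 + 169pq − 153p + 144p^3 + 156p^2q + 46pq^2 + 32q^2 + 13q + 4q^3 − 105    [combine like terms]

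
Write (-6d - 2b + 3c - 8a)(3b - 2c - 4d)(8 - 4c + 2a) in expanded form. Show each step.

-80bd + 40bcd - 20abd + 192d^2 - 96cd^2 + 48ad^2 - 48b^2 + 24b^2c - 12ab^2 + 104bc - 52bc^2 + 122abc - 48c^2 + 24c^3 - 76ac^2 - 192ab - 48a^2b + 128ac + 32a^2c + 256ad - 128acd + 64a^2d

(-6d - 2b + 3c - 8a)(3b - 2c - 4d)(8 - 4c + 2a)
= (-18bd + 12cd + 24d^2 - 6b^2 + 4bc + 8bd + 9bc - 6c^2 - 12cd - 24ab + 16ac + 32ad)(8 - 4c + 2a)    [distributive law]
= (-10bd + 24d^2 - 6b^2 + 13bc - 6c^2 - 24ab + 16ac + 32ad)(8 - 4c + 2a)    [combine like terms]
= -80bd + 40bcd - 20abd + 192d^2 - 96cd^2 + 48ad^2 - 48b^2 + 24b^2c - 12ab^2 + 104bc - 52bc^2 + 26abc - 48c^2 + 24c^3 - 12ac^2 - 192ab + 96abc - 48a^2b + 128ac - 64ac^2 + 32a^2c + 256ad - 128acd + 64a^2d    [distributive law]
= -80bd + 40bcd - 20abd + 192d^2 - 96cd^2 + 48ad^2 - 48b^2 + 24b^2c - 12ab^2 + 104bc - 52bc^2 + 122abc - 48c^2 + 24c^3 - 76ac^2 - 192ab - 48a^2b + 128ac + 32a^2c + 256ad - 128acd + 64a^2d    [combine like terms]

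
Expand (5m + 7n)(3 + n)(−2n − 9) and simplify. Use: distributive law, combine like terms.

−75mn − 135m − 10mn^2 − 105n^2 − 189n − 14n^3

(5m + 7n)(3 + n)(−2n − 9)
= (15m + 5mn + 21n + 7n^2)(−2n − 9)    [distributive law]
= −30mn − 135m − 10mn^2 − 45mn − 42n^2 − 189n − 14n^3 − 63n^2    [distributive law]
= −75mn − 135m − 10mn^2 − 105n^2 − 189n − 14n^3    [combine like terms]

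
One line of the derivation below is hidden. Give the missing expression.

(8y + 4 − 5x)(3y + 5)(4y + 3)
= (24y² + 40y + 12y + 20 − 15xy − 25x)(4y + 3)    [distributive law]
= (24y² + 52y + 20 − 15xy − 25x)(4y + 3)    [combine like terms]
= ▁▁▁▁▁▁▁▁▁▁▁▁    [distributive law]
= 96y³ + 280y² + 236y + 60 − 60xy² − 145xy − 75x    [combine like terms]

After distributive law, the bracketed line is:

96y³ + 72y² + 208y² + 156y + 80y + 60 − 60xy² − 45xy − 100xy − 75x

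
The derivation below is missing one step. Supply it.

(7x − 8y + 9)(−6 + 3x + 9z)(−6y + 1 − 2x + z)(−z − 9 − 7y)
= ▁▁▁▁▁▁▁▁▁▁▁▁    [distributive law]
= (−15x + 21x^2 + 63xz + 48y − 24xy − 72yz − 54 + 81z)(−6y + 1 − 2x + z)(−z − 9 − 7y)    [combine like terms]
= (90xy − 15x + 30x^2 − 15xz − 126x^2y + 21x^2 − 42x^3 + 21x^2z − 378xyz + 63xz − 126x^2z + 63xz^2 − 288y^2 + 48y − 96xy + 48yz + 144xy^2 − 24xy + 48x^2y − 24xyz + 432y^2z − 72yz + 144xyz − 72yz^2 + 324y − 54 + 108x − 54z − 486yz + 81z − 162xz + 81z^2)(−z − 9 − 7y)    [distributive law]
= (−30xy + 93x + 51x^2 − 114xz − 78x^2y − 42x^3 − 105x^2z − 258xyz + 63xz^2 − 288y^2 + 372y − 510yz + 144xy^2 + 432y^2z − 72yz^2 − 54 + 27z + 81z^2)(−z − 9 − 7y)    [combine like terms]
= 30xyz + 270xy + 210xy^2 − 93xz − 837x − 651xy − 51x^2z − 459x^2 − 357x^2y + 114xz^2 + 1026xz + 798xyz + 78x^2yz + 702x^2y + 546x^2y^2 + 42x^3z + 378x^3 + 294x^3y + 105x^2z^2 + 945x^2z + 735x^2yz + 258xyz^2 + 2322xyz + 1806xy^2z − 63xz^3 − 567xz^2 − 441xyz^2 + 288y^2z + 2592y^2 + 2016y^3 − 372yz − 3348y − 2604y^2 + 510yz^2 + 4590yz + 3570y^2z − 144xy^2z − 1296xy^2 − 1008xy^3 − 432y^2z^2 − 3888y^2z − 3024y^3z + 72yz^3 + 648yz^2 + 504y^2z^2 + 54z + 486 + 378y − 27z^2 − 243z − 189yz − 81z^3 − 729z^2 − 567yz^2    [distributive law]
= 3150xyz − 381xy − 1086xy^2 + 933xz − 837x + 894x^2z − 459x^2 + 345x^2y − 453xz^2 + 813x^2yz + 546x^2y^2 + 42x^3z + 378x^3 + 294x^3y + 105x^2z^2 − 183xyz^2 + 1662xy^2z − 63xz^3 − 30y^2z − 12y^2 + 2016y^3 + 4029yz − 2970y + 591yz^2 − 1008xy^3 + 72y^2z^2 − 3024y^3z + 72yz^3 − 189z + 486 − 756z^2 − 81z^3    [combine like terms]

After distributive law, the bracketed line is:

(−42x + 21x^2 + 63xz + 48y − 24xy − 72yz − 54 + 27x + 81z)(−6y + 1 − 2x + z)(−z − 9 − 7y)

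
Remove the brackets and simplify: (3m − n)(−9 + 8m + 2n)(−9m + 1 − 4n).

267m² − 27m + 25mn − 216m³ − 78m²n + 26mn² + 9n − 38n² + 8n³

(3m − n)(−9 + 8m + 2n)(−9m + 1 − 4n)
= (−27m + 24m² + 6mn + 9n − 8mn − 2n²)(−9m + 1 − 4n)    [distributive law]
= (−27m + 24m² − 2mn + 9n − 2n²)(−9m + 1 − 4n)    [combine like terms]
= 243m² − 27m + 108mn − 216m³ + 24m² − 96m²n + 18m²n − 2mn + 8mn² − 81mn + 9n − 36n² + 18mn² − 2n² + 8n³    [distributive law]
= 267m² − 27m + 25mn − 216m³ − 78m²n + 26mn² + 9n − 38n² + 8n³    [combine like terms]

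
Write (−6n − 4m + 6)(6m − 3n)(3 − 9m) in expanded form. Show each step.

90mn + 216m^2n + 54n^2 − 162mn^2 − 396m^2 + 216m^3 + 108m − 54n

(−6n − 4m + 6)(6m − 3n)(3 − 9m)
= (−36mn + 18n^2 − 24m^2 + 12mn + 36m − 18n)(3 − 9m)    [distributive law]
= (−24mn + 18n^2 − 24m^2 + 36m − 18n)(3 − 9m)    [combine like terms]
= −72mn + 216m^2n + 54n^2 − 162mn^2 − 72m^2 + 216m^3 + 108m − 324m^2 − 54n + 162mn    [distributive law]
= 90mn + 216m^2n + 54n^2 − 162mn^2 − 396m^2 + 216m^3 + 108m − 54n    [combine like terms]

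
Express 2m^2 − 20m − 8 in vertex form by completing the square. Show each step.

2m^2 − 20m − 8
= 2(m^2 − 10m) − 8    [factor out 2 from the m-terms]
= 2(m^2 − 10m + 25 − 25) − 8    [add and subtract 25 inside the bracket]
= 2(m − 5)^2 − 50 − 8    [perfect-square identity]
= 2(m − 5)^2 − 58    [combine constants]

2(m − 5)^2 − 58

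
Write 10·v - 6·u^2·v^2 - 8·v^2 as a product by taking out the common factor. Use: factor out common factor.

10·v - 6·u^2·v^2 - 8·v^2
= 2(5·v - 3·u^2·v^2 - 4·v^2)    [factor out 2]
= 2·v(5 - 3·u^2·v - 4·v)    [factor out v]

2·v(5 - 3·u^2·v - 4·v)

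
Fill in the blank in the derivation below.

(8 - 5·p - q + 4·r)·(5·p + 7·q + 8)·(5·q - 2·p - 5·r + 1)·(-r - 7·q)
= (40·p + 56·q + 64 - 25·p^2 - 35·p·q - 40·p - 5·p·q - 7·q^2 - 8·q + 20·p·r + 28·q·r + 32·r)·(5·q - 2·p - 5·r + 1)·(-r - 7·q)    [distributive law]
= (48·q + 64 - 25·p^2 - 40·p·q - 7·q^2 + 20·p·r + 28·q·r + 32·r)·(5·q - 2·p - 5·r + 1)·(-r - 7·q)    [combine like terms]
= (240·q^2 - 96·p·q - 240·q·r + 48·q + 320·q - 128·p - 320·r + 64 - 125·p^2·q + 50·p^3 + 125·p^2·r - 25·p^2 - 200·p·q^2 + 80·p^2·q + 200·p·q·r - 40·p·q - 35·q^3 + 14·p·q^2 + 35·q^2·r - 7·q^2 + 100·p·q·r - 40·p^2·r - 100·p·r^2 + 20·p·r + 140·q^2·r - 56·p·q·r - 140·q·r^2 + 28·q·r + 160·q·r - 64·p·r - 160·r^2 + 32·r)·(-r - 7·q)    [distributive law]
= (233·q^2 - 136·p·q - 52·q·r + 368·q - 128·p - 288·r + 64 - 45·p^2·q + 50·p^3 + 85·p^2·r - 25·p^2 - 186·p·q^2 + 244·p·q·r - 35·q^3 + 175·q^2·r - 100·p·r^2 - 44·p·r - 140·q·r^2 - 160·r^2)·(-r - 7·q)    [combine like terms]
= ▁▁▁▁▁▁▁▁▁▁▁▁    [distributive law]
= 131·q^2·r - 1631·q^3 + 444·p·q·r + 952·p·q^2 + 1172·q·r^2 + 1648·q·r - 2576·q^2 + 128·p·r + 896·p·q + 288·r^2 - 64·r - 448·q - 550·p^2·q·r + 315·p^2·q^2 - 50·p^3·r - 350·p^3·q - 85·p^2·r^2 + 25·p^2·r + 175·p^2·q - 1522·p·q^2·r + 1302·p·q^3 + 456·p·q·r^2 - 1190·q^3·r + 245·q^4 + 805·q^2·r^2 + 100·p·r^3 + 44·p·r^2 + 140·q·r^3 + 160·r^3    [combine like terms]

After distributive law, the bracketed line is:

-233·q^2·r - 1631·q^3 + 136·p·q·r + 952·p·q^2 + 52·q·r^2 + 364·q^2·r - 368·q·r - 2576·q^2 + 128·p·r + 896·p·q + 288·r^2 + 2016·q·r - 64·r - 448·q + 45·p^2·q·r + 315·p^2·q^2 - 50·p^3·r - 350·p^3·q - 85·p^2·r^2 - 595·p^2·q·r + 25·p^2·r + 175·p^2·q + 186·p·q^2·r + 1302·p·q^3 - 244·p·q·r^2 - 1708·p·q^2·r + 35·q^3·r + 245·q^4 - 175·q^2·r^2 - 1225·q^3·r + 100·p·r^3 + 700·p·q·r^2 + 44·p·r^2 + 308·p·q·r + 140·q·r^3 + 980·q^2·r^2 + 160·r^3 + 1120·q·r^2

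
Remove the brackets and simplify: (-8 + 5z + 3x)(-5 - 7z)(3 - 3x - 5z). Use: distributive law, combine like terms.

120 - 165x - 107z - 81xz - 260z^2 + 210xz^2 + 175z^3 + 45x^2 + 63x^2z

(-8 + 5z + 3x)(-5 - 7z)(3 - 3x - 5z)
= (40 + 56z - 25z - 35z^2 - 15x - 21xz)(3 - 3x - 5z)    [distributive law]
= (40 + 31z - 35z^2 - 15x - 21xz)(3 - 3x - 5z)    [combine like terms]
= 120 - 120x - 200z + 93z - 93xz - 155z^2 - 105z^2 + 105xz^2 + 175z^3 - 45x + 45x^2 + 75xz - 63xz + 63x^2z + 105xz^2    [distributive law]
= 120 - 165x - 107z - 81xz - 260z^2 + 210xz^2 + 175z^3 + 45x^2 + 63x^2z    [combine like terms]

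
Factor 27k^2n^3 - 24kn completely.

3kn(9kn^2 - 8)

27k^2n^3 - 24kn
= 3(9k^2n^3 - 8kn)    [factor out 3]
= 3kn(9kn^2 - 8)    [factor out kn]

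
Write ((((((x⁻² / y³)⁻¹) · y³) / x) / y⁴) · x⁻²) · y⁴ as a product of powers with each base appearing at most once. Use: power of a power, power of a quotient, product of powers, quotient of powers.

((((((x⁻² / y³)⁻¹) · y³) / x) / y⁴) · x⁻²) · y⁴
= (((((((x⁻²)⁻¹) / ((y³)⁻¹)) · y³) / x) / y⁴) · x⁻²) · y⁴    [power of a quotient]
= (((((x² / ((y³)⁻¹)) · y³) / x) / y⁴) · x⁻²) · y⁴    [power of a power]
= (((((x² / y⁻³) · y³) / x) / y⁴) · x⁻²) · y⁴    [power of a power]
= x⁻¹y⁶    [quotient of powers; product of powers]

x⁻¹y⁶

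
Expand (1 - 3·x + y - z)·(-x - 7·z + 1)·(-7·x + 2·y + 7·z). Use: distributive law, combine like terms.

28·x^2 - 15·x·y + 28·x·z - 9·y·z - 56·z^2 - 7·x + 2·y + 7·z - 21·x^3 + 13·x^2·y - 133·x^2·z + 86·x·y·z + 105·x·z^2 - 2·x·y^2 - 14·y^2·z - 35·y·z^2 + 2·y^2 + 49·z^3

(1 - 3·x + y - z)·(-x - 7·z + 1)·(-7·x + 2·y + 7·z)
= (-x - 7·z + 1 + 3·x^2 + 21·x·z - 3·x - x·y - 7·y·z + y + x·z + 7·z^2 - z)·(-7·x + 2·y + 7·z)    [distributive law]
= (-4·x - 8·z + 1 + 3·x^2 + 22·x·z - x·y - 7·y·z + y + 7·z^2)·(-7·x + 2·y + 7·z)    [combine like terms]
= 28·x^2 - 8·x·y - 28·x·z + 56·x·z - 16·y·z - 56·z^2 - 7·x + 2·y + 7·z - 21·x^3 + 6·x^2·y + 21·x^2·z - 154·x^2·z + 44·x·y·z + 154·x·z^2 + 7·x^2·y - 2·x·y^2 - 7·x·y·z + 49·x·y·z - 14·y^2·z - 49·y·z^2 - 7·x·y + 2·y^2 + 7·y·z - 49·x·z^2 + 14·y·z^2 + 49·z^3    [distributive law]
= 28·x^2 - 15·x·y + 28·x·z - 9·y·z - 56·z^2 - 7·x + 2·y + 7·z - 21·x^3 + 13·x^2·y - 133·x^2·z + 86·x·y·z + 105·x·z^2 - 2·x·y^2 - 14·y^2·z - 35·y·z^2 + 2·y^2 + 49·z^3    [combine like terms]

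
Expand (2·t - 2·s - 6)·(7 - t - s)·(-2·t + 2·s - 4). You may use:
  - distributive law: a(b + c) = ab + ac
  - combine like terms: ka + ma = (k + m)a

-32·t^2 + 56·s·t + 4·t + 4·t^3 - 4·s·t^2 - 24·s^2 - 52·s - 4·s^2·t + 4·s^3 + 168

(2·t - 2·s - 6)·(7 - t - s)·(-2·t + 2·s - 4)
= (14·t - 2·t^2 - 2·s·t - 14·s + 2·s·t + 2·s^2 - 42 + 6·t + 6·s)·(-2·t + 2·s - 4)    [distributive law]
= (20·t - 2·t^2 - 8·s + 2·s^2 - 42)·(-2·t + 2·s - 4)    [combine like terms]
= -40·t^2 + 40·s·t - 80·t + 4·t^3 - 4·s·t^2 + 8·t^2 + 16·s·t - 16·s^2 + 32·s - 4·s^2·t + 4·s^3 - 8·s^2 + 84·t - 84·s + 168    [distributive law]
= -32·t^2 + 56·s·t + 4·t + 4·t^3 - 4·s·t^2 - 24·s^2 - 52·s - 4·s^2·t + 4·s^3 + 168    [combine like terms]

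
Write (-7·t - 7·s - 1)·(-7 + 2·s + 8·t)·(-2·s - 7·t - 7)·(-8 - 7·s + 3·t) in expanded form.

(-7·t - 7·s - 1)·(-7 + 2·s + 8·t)·(-2·s - 7·t - 7)·(-8 - 7·s + 3·t)
= (49·t - 14·s·t - 56·t^2 + 49·s - 14·s^2 - 56·s·t + 7 - 2·s - 8·t)·(-2·s - 7·t - 7)·(-8 - 7·s + 3·t)    [distributive law]
= (41·t - 70·s·t - 56·t^2 + 47·s - 14·s^2 + 7)·(-2·s - 7·t - 7)·(-8 - 7·s + 3·t)    [combine like terms]
= (-82·s·t - 287·t^2 - 287·t + 140·s^2·t + 490·s·t^2 + 490·s·t + 112·s·t^2 + 392·t^3 + 392·t^2 - 94·s^2 - 329·s·t - 329·s + 28·s^3 + 98·s^2·t + 98·s^2 - 14·s - 49·t - 49)·(-8 - 7·s + 3·t)    [distributive law]
= (79·s·t + 105·t^2 - 336·t + 238·s^2·t + 602·s·t^2 + 392·t^3 + 4·s^2 - 343·s + 28·s^3 - 49)·(-8 - 7·s + 3·t)    [combine like terms]
= -632·s·t - 553·s^2·t + 237·s·t^2 - 840·t^2 - 735·s·t^2 + 315·t^3 + 2688·t + 2352·s·t - 1008·t^2 - 1904·s^2·t - 1666·s^3·t + 714·s^2·t^2 - 4816·s·t^2 - 4214·s^2·t^2 + 1806·s·t^3 - 3136·t^3 - 2744·s·t^3 + 1176·t^4 - 32·s^2 - 28·s^3 + 12·s^2·t + 2744·s + 2401·s^2 - 1029·s·t - 224·s^3 - 196·s^4 + 84·s^3·t + 392 + 343·s - 147·t    [distributive law]
= 691·s·t - 2445·s^2·t - 5314·s·t^2 - 1848·t^2 - 2821·t^3 + 2541·t - 1582·s^3·t - 3500·s^2·t^2 - 938·s·t^3 + 1176·t^4 + 2369·s^2 - 252·s^3 + 3087·s - 196·s^4 + 392    [combine like terms]

691·s·t - 2445·s^2·t - 5314·s·t^2 - 1848·t^2 - 2821·t^3 + 2541·t - 1582·s^3·t - 3500·s^2·t^2 - 938·s·t^3 + 1176·t^4 + 2369·s^2 - 252·s^3 + 3087·s - 196·s^4 + 392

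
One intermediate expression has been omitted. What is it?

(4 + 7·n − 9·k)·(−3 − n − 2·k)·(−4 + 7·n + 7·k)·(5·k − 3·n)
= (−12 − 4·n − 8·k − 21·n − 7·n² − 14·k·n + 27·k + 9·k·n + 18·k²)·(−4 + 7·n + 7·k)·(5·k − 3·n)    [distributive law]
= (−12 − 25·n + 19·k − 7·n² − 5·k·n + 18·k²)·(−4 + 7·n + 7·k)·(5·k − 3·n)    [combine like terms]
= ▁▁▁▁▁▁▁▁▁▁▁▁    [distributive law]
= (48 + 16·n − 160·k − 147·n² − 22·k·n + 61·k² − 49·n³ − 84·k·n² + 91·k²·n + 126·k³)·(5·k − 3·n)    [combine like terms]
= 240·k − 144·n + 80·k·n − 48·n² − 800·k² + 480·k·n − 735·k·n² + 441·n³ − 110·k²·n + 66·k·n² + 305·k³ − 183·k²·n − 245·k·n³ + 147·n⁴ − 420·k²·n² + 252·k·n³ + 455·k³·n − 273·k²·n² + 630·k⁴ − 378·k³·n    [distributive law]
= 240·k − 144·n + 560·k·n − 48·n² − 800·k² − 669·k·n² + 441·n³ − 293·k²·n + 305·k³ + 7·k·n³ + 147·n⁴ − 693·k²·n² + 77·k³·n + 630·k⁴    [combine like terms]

Applying distributive law to the line above:

(48 − 84·n − 84·k + 100·n − 175·n² − 175·k·n − 76·k + 133·k·n + 133·k² + 28·n² − 49·n³ − 49·k·n² + 20·k·n − 35·k·n² − 35·k²·n − 72·k² + 126·k²·n + 126·k³)·(5·k − 3·n)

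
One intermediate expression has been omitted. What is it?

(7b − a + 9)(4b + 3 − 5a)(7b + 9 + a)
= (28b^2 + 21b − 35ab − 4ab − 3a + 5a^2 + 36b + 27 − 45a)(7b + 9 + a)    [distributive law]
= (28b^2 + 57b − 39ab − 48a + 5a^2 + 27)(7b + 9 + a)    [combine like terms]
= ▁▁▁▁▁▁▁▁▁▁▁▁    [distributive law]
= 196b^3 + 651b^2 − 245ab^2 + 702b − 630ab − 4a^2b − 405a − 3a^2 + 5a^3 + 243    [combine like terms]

Applying distributive law to the line above:

196b^3 + 252b^2 + 28ab^2 + 399b^2 + 513b + 57ab − 273ab^2 − 351ab − 39a^2b − 336ab − 432a − 48a^2 + 35a^2b + 45a^2 + 5a^3 + 189b + 243 + 27a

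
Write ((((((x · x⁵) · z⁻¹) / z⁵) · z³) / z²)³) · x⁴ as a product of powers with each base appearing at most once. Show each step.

((((((x · x⁵) · z⁻¹) / z⁵) · z³) / z²)³) · x⁴
= ((((((x · x⁵) · z⁻¹) / z⁵) · z³)³) / ((z²)³)) · x⁴    [power of a quotient]
= ((((((x · x⁵) · z⁻¹) / z⁵)³) · ((z³)³)) / ((z²)³)) · x⁴    [power of a product]
= ((((((x · x⁵) · z⁻¹)³) / ((z⁵)³)) · ((z³)³)) / ((z²)³)) · x⁴    [power of a quotient]
= ((((((x · x⁵)³) · ((z⁻¹)³)) / ((z⁵)³)) · ((z³)³)) / ((z²)³)) · x⁴    [power of a product]
= ((((((x³) · ((x⁵)³)) · ((z⁻¹)³)) / ((z⁵)³)) · ((z³)³)) / ((z²)³)) · x⁴    [power of a product]
= (((((x³ · x¹⁵) · ((z⁻¹)³)) / ((z⁵)³)) · ((z³)³)) / ((z²)³)) · x⁴    [power of a power]
= ((((x¹⁸ · ((z⁻¹)³)) / ((z⁵)³)) · ((z³)³)) / ((z²)³)) · x⁴    [product of powers]
= ((((x¹⁸ · z⁻³) / ((z⁵)³)) · ((z³)³)) / ((z²)³)) · x⁴    [power of a power]
= ((((x¹⁸ · z⁻³) / z¹⁵) · ((z³)³)) / ((z²)³)) · x⁴    [power of a power]
= ((((x¹⁸ · z⁻³) / z¹⁵) · z⁹) / ((z²)³)) · x⁴    [power of a power]
= ((((x¹⁸ · z⁻³) / z¹⁵) · z⁹) / z⁶) · x⁴    [power of a power]
= x²²z⁻¹⁵    [quotient of powers; product of powers]

x²²z⁻¹⁵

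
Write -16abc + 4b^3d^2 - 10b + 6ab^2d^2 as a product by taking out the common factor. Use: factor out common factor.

-16abc + 4b^3d^2 - 10b + 6ab^2d^2
= 2(-8abc + 2b^3d^2 - 5b + 3ab^2d^2)    [factor out 2]
= 2b(-8ac + 2b^2d^2 - 5 + 3abd^2)    [factor out b]

2b(-8ac + 2b^2d^2 - 5 + 3abd^2)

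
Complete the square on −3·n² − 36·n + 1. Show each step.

−3(n + 6)² + 109

−3·n² − 36·n + 1
= −3(n² + 12·n) + 1    [factor out -3 from the n-terms]
= −3(n² + 12·n + 36 − 36) + 1    [add and subtract 36 inside the bracket]
= −3(n + 6)² + 108 + 1    [perfect-square identity]
= −3(n + 6)² + 109    [combine constants]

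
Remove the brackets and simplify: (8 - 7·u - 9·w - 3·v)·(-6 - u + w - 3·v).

-48 + 34·u + 62·w - 6·v + 7·u² + 2·u·w + 24·u·v - 9·w² + 24·v·w + 9·v²

(8 - 7·u - 9·w - 3·v)·(-6 - u + w - 3·v)
= -48 - 8·u + 8·w - 24·v + 42·u + 7·u² - 7·u·w + 21·u·v + 54·w + 9·u·w - 9·w² + 27·v·w + 18·v + 3·u·v - 3·v·w + 9·v²    [distributive law]
= -48 + 34·u + 62·w - 6·v + 7·u² + 2·u·w + 24·u·v - 9·w² + 24·v·w + 9·v²    [combine like terms]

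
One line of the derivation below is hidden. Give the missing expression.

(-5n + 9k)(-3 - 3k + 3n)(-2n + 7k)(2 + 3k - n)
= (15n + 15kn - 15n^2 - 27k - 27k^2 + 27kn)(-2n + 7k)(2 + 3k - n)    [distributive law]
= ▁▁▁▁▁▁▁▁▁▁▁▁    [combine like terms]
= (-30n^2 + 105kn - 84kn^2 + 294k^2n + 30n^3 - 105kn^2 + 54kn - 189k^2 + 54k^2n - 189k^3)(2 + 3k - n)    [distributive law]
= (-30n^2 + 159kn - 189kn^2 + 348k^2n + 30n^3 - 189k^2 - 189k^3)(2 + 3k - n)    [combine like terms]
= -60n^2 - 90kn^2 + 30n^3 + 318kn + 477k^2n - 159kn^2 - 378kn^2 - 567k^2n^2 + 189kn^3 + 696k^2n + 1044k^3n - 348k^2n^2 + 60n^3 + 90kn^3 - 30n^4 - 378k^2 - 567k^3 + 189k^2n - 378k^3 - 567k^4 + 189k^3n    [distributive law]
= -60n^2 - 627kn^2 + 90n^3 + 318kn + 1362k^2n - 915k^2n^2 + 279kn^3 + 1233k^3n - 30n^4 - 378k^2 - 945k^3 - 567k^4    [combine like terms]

Applying combine like terms to the line above:

(15n + 42kn - 15n^2 - 27k - 27k^2)(-2n + 7k)(2 + 3k - n)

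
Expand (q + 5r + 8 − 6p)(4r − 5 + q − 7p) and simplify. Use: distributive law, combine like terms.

9qr + 3q + q^2 − 13pq + 20r^2 + 7r − 59pr − 40 − 26p + 42p^2

(q + 5r + 8 − 6p)(4r − 5 + q − 7p)
= 4qr − 5q + q^2 − 7pq + 20r^2 − 25r + 5qr − 35pr + 32r − 40 + 8q − 56p − 24pr + 30p − 6pq + 42p^2    [distributive law]
= 9qr + 3q + q^2 − 13pq + 20r^2 + 7r − 59pr − 40 − 26p + 42p^2    [combine like terms]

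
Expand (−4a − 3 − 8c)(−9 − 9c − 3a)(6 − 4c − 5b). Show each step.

270a + 180ac − 225ab − 240ac^2 − 300abc + 72a^2 − 48a^2c − 60a^2b + 162 + 486c − 135b + 36c^2 − 495bc − 288c^3 − 360bc^2

(−4a − 3 − 8c)(−9 − 9c − 3a)(6 − 4c − 5b)
= (36a + 36ac + 12a^2 + 27 + 27c + 9a + 72c + 72c^2 + 24ac)(6 − 4c − 5b)    [distributive law]
= (45a + 60ac + 12a^2 + 27 + 99c + 72c^2)(6 − 4c − 5b)    [combine like terms]
= 270a − 180ac − 225ab + 360ac − 240ac^2 − 300abc + 72a^2 − 48a^2c − 60a^2b + 162 − 108c − 135b + 594c − 396c^2 − 495bc + 432c^2 − 288c^3 − 360bc^2    [distributive law]
= 270a + 180ac − 225ab − 240ac^2 − 300abc + 72a^2 − 48a^2c − 60a^2b + 162 + 486c − 135b + 36c^2 − 495bc − 288c^3 − 360bc^2    [combine like terms]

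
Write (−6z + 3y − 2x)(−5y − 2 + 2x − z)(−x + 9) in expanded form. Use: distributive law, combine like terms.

−27xyz + 243yz − 102xz + 108z + 10x²z − 6xz² + 54z² + 15xy² − 135y² + 150xy − 54y − 16x²y − 40x² + 36x + 4x³

(−6z + 3y − 2x)(−5y − 2 + 2x − z)(−x + 9)
= (30yz + 12z − 12xz + 6z² − 15y² − 6y + 6xy − 3yz + 10xy + 4x − 4x² + 2xz)(−x + 9)    [distributive law]
= (27yz + 12z − 10xz + 6z² − 15y² − 6y + 16xy + 4x − 4x²)(−x + 9)    [combine like terms]
= −27xyz + 243yz − 12xz + 108z + 10x²z − 90xz − 6xz² + 54z² + 15xy² − 135y² + 6xy − 54y − 16x²y + 144xy − 4x² + 36x + 4x³ − 36x²    [distributive law]
= −27xyz + 243yz − 102xz + 108z + 10x²z − 6xz² + 54z² + 15xy² − 135y² + 150xy − 54y − 16x²y − 40x² + 36x + 4x³    [combine like terms]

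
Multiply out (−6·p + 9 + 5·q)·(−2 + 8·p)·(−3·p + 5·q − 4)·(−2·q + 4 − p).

(−6·p + 9 + 5·q)·(−2 + 8·p)·(−3·p + 5·q − 4)·(−2·q + 4 − p)
= (12·p − 48·p^2 − 18 + 72·p − 10·q + 40·p·q)·(−3·p + 5·q − 4)·(−2·q + 4 − p)    [distributive law]
= (84·p − 48·p^2 − 18 − 10·q + 40·p·q)·(−3·p + 5·q − 4)·(−2·q + 4 − p)    [combine like terms]
= (−252·p^2 + 420·p·q − 336·p + 144·p^3 − 240·p^2·q + 192·p^2 + 54·p − 90·q + 72 + 30·p·q − 50·q^2 + 40·q − 120·p^2·q + 200·p·q^2 − 160·p·q)·(−2·q + 4 − p)    [distributive law]
= (−60·p^2 + 290·p·q − 282·p + 144·p^3 − 360·p^2·q − 50·q + 72 − 50·q^2 + 200·p·q^2)·(−2·q + 4 − p)    [combine like terms]
= 120·p^2·q − 240·p^2 + 60·p^3 − 580·p·q^2 + 1160·p·q − 290·p^2·q + 564·p·q − 1128·p + 282·p^2 − 288·p^3·q + 576·p^3 − 144·p^4 + 720·p^2·q^2 − 1440·p^2·q + 360·p^3·q + 100·q^2 − 200·q + 50·p·q − 144·q + 288 − 72·p + 100·q^3 − 200·q^2 + 50·p·q^2 − 400·p·q^3 + 800·p·q^2 − 200·p^2·q^2    [distributive law]
= −1610·p^2·q + 42·p^2 + 636·p^3 + 270·p·q^2 + 1774·p·q − 1200·p + 72·p^3·q − 144·p^4 + 520·p^2·q^2 − 100·q^2 − 344·q + 288 + 100·q^3 − 400·p·q^3    [combine like terms]

−1610·p^2·q + 42·p^2 + 636·p^3 + 270·p·q^2 + 1774·p·q − 1200·p + 72·p^3·q − 144·p^4 + 520·p^2·q^2 − 100·q^2 − 344·q + 288 + 100·q^3 − 400·p·q^3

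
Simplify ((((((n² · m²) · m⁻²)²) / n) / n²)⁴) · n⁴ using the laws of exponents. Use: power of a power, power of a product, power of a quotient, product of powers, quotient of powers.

n⁸

((((((n² · m²) · m⁻²)²) / n) / n²)⁴) · n⁴
= ((((((n² · m²) · m⁻²)²) / n)⁴) / ((n²)⁴)) · n⁴    [power of a quotient]
= ((((((n² · m²) · m⁻²)²)⁴) / (n⁴)) / ((n²)⁴)) · n⁴    [power of a quotient]
= (((((n² · m²) · m⁻²)⁸) / (n⁴)) / ((n²)⁴)) · n⁴    [power of a power]
= (((((n² · m²)⁸) · ((m⁻²)⁸)) / (n⁴)) / ((n²)⁴)) · n⁴    [power of a product]
= ((((((n²)⁸) · ((m²)⁸)) · ((m⁻²)⁸)) / (n⁴)) / ((n²)⁴)) · n⁴    [power of a product]
= ((((n¹⁶ · ((m²)⁸)) · ((m⁻²)⁸)) / (n⁴)) / ((n²)⁴)) · n⁴    [power of a power]
= ((((n¹⁶ · m¹⁶) · ((m⁻²)⁸)) / (n⁴)) / ((n²)⁴)) · n⁴    [power of a power]
= ((((n¹⁶ · m¹⁶) · m⁻¹⁶) / (n⁴)) / ((n²)⁴)) · n⁴    [power of a power]
= ((((n¹⁶ · m¹⁶) · m⁻¹⁶) / n⁴) / n⁸) · n⁴    [power of a power]
= n⁸    [quotient of powers; product of powers]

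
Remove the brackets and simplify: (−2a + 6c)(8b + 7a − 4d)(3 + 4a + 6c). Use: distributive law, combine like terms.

−48ab − 64a^2b + 96abc − 42a^2 − 56a^3 + 84a^2c + 24ad + 32a^2d − 48acd + 144bc + 288bc^2 + 126ac + 252ac^2 − 72cd − 144c^2d

(−2a + 6c)(8b + 7a − 4d)(3 + 4a + 6c)
= (−16ab − 14a^2 + 8ad + 48bc + 42ac − 24cd)(3 + 4a + 6c)    [distributive law]
= −48ab − 64a^2b − 96abc − 42a^2 − 56a^3 − 84a^2c + 24ad + 32a^2d + 48acd + 144bc + 192abc + 288bc^2 + 126ac + 168a^2c + 252ac^2 − 72cd − 96acd − 144c^2d    [distributive law]
= −48ab − 64a^2b + 96abc − 42a^2 − 56a^3 + 84a^2c + 24ad + 32a^2d − 48acd + 144bc + 288bc^2 + 126ac + 252ac^2 − 72cd − 144c^2d    [combine like terms]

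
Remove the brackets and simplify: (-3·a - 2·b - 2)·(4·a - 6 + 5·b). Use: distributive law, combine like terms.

-12·a² + 10·a - 23·a·b + 2·b - 10·b² + 12

(-3·a - 2·b - 2)·(4·a - 6 + 5·b)
= -12·a² + 18·a - 15·a·b - 8·a·b + 12·b - 10·b² - 8·a + 12 - 10·b    [distributive law]
= -12·a² + 10·a - 23·a·b + 2·b - 10·b² + 12    [combine like terms]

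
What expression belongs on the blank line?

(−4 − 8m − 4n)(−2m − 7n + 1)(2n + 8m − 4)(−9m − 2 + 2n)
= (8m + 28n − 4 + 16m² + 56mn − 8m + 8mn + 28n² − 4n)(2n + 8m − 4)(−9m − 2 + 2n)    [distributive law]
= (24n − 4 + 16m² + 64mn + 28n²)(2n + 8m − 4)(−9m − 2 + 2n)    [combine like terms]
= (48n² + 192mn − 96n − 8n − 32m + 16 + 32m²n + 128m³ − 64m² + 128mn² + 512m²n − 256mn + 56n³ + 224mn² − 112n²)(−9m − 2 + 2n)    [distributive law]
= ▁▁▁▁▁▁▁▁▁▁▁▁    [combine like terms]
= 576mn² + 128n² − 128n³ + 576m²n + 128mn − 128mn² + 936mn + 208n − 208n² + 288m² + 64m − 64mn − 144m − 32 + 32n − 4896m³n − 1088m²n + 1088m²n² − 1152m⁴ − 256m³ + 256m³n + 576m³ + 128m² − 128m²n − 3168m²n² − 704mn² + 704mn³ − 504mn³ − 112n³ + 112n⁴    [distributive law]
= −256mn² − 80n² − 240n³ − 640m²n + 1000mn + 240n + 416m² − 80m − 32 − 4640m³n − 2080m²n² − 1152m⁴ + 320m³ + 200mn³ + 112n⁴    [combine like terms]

After combine like terms, the bracketed line is:

(−64n² − 64mn − 104n − 32m + 16 + 544m²n + 128m³ − 64m² + 352mn² + 56n³)(−9m − 2 + 2n)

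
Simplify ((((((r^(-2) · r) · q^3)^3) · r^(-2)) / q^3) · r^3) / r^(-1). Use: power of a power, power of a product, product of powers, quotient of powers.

q^6·r^(-1)

((((((r^(-2) · r) · q^3)^3) · r^(-2)) / q^3) · r^3) / r^(-1)
= ((((((r^(-2) · r)^3) · ((q^3)^3)) · r^(-2)) / q^3) · r^3) / r^(-1)    [power of a product]
= (((((((r^(-2))^3) · (r^3)) · ((q^3)^3)) · r^(-2)) / q^3) · r^3) / r^(-1)    [power of a product]
= (((((r^(-6) · (r^3)) · ((q^3)^3)) · r^(-2)) / q^3) · r^3) / r^(-1)    [power of a power]
= ((((r^(-3) · ((q^3)^3)) · r^(-2)) / q^3) · r^3) / r^(-1)    [product of powers]
= ((((r^(-3) · q^9) · r^(-2)) / q^3) · r^3) / r^(-1)    [power of a power]
= q^6·r^(-1)    [quotient of powers; product of powers]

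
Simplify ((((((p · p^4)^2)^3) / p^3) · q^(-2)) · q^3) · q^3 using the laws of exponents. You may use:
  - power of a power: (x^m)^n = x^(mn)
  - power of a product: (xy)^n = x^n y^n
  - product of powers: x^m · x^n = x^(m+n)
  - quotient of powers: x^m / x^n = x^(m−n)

p^27q^4

((((((p · p^4)^2)^3) / p^3) · q^(-2)) · q^3) · q^3
= (((((p · p^4)^6) / p^3) · q^(-2)) · q^3) · q^3    [power of a power]
= (((((p^6) · ((p^4)^6)) / p^3) · q^(-2)) · q^3) · q^3    [power of a product]
= ((((p^6 · p^24) / p^3) · q^(-2)) · q^3) · q^3    [power of a power]
= (((p^30 / p^3) · q^(-2)) · q^3) · q^3    [product of powers]
= ((p^27 · q^(-2)) · q^3) · q^3    [quotient of powers]
= p^27q^4    [product of powers]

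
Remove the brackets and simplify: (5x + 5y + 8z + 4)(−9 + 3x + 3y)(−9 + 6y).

297x − 468xy − 135x^2 + 90x^2y + 180xy^2 + 81y − 333y^2 + 90y^3 + 648z − 648yz − 216xz + 144xyz + 144y^2z + 324

(5x + 5y + 8z + 4)(−9 + 3x + 3y)(−9 + 6y)
= (−45x + 15x^2 + 15xy − 45y + 15xy + 15y^2 − 72z + 24xz + 24yz − 36 + 12x + 12y)(−9 + 6y)    [distributive law]
= (−33x + 15x^2 + 30xy − 33y + 15y^2 − 72z + 24xz + 24yz − 36)(−9 + 6y)    [combine like terms]
= 297x − 198xy − 135x^2 + 90x^2y − 270xy + 180xy^2 + 297y − 198y^2 − 135y^2 + 90y^3 + 648z − 432yz − 216xz + 144xyz − 216yz + 144y^2z + 324 − 216y    [distributive law]
= 297x − 468xy − 135x^2 + 90x^2y + 180xy^2 + 81y − 333y^2 + 90y^3 + 648z − 648yz − 216xz + 144xyz + 144y^2z + 324    [combine like terms]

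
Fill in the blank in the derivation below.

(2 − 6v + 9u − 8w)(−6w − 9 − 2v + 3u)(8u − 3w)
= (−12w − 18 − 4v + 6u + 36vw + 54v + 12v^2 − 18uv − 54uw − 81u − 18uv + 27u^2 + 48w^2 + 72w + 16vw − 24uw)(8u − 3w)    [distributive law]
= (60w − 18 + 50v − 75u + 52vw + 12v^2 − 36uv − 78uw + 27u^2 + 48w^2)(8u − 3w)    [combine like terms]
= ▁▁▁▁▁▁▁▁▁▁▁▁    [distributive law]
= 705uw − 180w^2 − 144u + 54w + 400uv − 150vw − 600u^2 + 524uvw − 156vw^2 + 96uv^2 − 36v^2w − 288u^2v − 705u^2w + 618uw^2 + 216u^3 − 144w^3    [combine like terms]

After distributive law, the bracketed line is:

480uw − 180w^2 − 144u + 54w + 400uv − 150vw − 600u^2 + 225uw + 416uvw − 156vw^2 + 96uv^2 − 36v^2w − 288u^2v + 108uvw − 624u^2w + 234uw^2 + 216u^3 − 81u^2w + 384uw^2 − 144w^3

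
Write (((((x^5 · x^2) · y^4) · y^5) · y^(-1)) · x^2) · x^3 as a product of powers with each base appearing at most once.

(((((x^5 · x^2) · y^4) · y^5) · y^(-1)) · x^2) · x^3
= ((((x^7 · y^4) · y^5) · y^(-1)) · x^2) · x^3    [product of powers]
= x^12y^8    [product of powers]

x^12y^8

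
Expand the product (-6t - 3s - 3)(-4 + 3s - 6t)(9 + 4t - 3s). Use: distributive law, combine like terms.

(-6t - 3s - 3)(-4 + 3s - 6t)(9 + 4t - 3s)
= (24t - 18st + 36t² + 12s - 9s² + 18st + 12 - 9s + 18t)(9 + 4t - 3s)    [distributive law]
= (42t + 36t² + 3s - 9s² + 12)(9 + 4t - 3s)    [combine like terms]
= 378t + 168t² - 126st + 324t² + 144t³ - 108st² + 27s + 12st - 9s² - 81s² - 36s²t + 27s³ + 108 + 48t - 36s    [distributive law]
= 426t + 492t² - 114st + 144t³ - 108st² - 9s - 90s² - 36s²t + 27s³ + 108    [combine like terms]

426t + 492t² - 114st + 144t³ - 108st² - 9s - 90s² - 36s²t + 27s³ + 108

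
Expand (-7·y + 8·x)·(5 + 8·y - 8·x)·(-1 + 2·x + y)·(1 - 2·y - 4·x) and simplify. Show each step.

35·y - 49·y^2 - 210·x·y + 224·x·y^2 + 488·x^2·y - 98·y^3 + 208·x·y^3 - 384·x^2·y^2 + 112·y^4 - 448·x^3·y - 40·x + 304·x^2 - 704·x^3 + 512·x^4

(-7·y + 8·x)·(5 + 8·y - 8·x)·(-1 + 2·x + y)·(1 - 2·y - 4·x)
= (-35·y - 56·y^2 + 56·x·y + 40·x + 64·x·y - 64·x^2)·(-1 + 2·x + y)·(1 - 2·y - 4·x)    [distributive law]
= (-35·y - 56·y^2 + 120·x·y + 40·x - 64·x^2)·(-1 + 2·x + y)·(1 - 2·y - 4·x)    [combine like terms]
= (35·y - 70·x·y - 35·y^2 + 56·y^2 - 112·x·y^2 - 56·y^3 - 120·x·y + 240·x^2·y + 120·x·y^2 - 40·x + 80·x^2 + 40·x·y + 64·x^2 - 128·x^3 - 64·x^2·y)·(1 - 2·y - 4·x)    [distributive law]
= (35·y - 150·x·y + 21·y^2 + 8·x·y^2 - 56·y^3 + 176·x^2·y - 40·x + 144·x^2 - 128·x^3)·(1 - 2·y - 4·x)    [combine like terms]
= 35·y - 70·y^2 - 140·x·y - 150·x·y + 300·x·y^2 + 600·x^2·y + 21·y^2 - 42·y^3 - 84·x·y^2 + 8·x·y^2 - 16·x·y^3 - 32·x^2·y^2 - 56·y^3 + 112·y^4 + 224·x·y^3 + 176·x^2·y - 352·x^2·y^2 - 704·x^3·y - 40·x + 80·x·y + 160·x^2 + 144·x^2 - 288·x^2·y - 576·x^3 - 128·x^3 + 256·x^3·y + 512·x^4    [distributive law]
= 35·y - 49·y^2 - 210·x·y + 224·x·y^2 + 488·x^2·y - 98·y^3 + 208·x·y^3 - 384·x^2·y^2 + 112·y^4 - 448·x^3·y - 40·x + 304·x^2 - 704·x^3 + 512·x^4    [combine like terms]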